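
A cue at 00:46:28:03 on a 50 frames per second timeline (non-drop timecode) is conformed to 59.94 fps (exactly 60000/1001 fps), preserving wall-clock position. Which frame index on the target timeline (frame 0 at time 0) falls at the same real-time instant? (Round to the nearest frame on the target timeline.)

frame 167116

Source frame index: (0×3600 + 46×60 + 28) × 50 + 3 = 139403.
Real time: 139403 / (50) = 139403/50 s.
Target frame: (139403/50) × (60000/1001) = 15207600/91 ≈ 167116.484 → 167116.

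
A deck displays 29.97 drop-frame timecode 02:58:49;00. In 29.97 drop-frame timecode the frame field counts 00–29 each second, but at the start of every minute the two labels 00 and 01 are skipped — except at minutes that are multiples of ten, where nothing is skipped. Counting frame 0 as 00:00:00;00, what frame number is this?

Complete 10-minute blocks: 17, each 17982 frames → 305694.
Remaining 8 whole minutes in the current block: 1800 + 7 × 1798 = 14386 frames.
Within the current minute: 49 × 30 + 0 − 2 = 1468 (labels ;00/;01 skipped at this minute). Total = 305694 + 14386 + 1468 = 321548.

321548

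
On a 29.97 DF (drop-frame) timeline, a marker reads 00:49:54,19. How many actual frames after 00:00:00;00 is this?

As if non-drop at 30 labels/s: (0 × 3600 + 49 × 60 + 54) × 30 + 19 = 89839.
Minute boundaries passed: 49; those not divisible by 10: 49 − 4 = 45; dropped labels = 2 × 45 = 90.
Actual frame index = 89839 − 90 = 89749.

89749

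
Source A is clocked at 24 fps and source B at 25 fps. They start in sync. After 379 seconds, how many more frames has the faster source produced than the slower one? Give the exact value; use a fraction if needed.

379 frames

A emits 24 × 379 = 9096 frames; B emits 25 × 379 = 9475.
Difference = 379 frames; B is ahead of A.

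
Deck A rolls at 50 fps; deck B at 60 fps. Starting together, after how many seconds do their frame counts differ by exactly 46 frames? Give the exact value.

The gap grows by |60 − 50| = 10 frames per second.
Time for a 46-frame gap: 46 ÷ (10) = 4.6 s.

4.6 seconds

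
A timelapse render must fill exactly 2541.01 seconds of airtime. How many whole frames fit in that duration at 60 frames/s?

152460 frames

Frames = 2541.01 × 60 = 762303/5 ≈ 152460.6000.
Complete frames: 152460.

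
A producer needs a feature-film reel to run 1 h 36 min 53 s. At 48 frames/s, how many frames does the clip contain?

1 h 36 min 53 s = 5813 s.
Frames = 5813 × 48 = 279024.

279024 frames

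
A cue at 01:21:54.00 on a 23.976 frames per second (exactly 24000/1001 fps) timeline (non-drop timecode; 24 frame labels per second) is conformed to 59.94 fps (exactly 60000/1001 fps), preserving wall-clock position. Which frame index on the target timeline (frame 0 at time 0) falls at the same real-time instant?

Source frame index: (1×3600 + 21×60 + 54) × 24 + 0 = 117936.
Real time: 117936 / (24000/1001) = 2459457/500 s.
Target frame: (2459457/500) × (60000/1001) = 294840.

frame 294840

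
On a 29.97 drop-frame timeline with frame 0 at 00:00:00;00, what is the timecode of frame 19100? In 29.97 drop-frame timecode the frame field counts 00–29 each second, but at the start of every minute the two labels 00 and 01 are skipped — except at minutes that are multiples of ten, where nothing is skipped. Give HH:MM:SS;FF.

00:10:37;08

Ten DF minutes hold 17982 frames, so frame 19100 lies in block 1 (frames 17982–35963) with 1118 frames into that block.
The block's first minute is 1800 frames and the rest 1798 each; 1118 frames reaches minute 0, so 1 × 18 + 0 × 2 = 18 labels have been skipped so far.
Adding those back, label number 19100 + 18 = 19118 at 30 labels/s is 637 s + 8 f = 0 h 10 min 37 s frame 8, i.e. 00:10:37;08.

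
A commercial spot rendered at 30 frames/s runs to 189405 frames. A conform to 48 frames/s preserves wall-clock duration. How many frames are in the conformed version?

Target frames = source frames × (target rate / source rate) = 189405 × (48)/(30) = 189405 × 8/5 = 303048.

303048 frames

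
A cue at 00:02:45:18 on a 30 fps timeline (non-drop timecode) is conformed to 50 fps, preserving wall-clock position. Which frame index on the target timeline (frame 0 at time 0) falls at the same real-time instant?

Source frame index: (0×3600 + 2×60 + 45) × 30 + 18 = 4968.
Real time: 4968 / (30) = 828/5 s.
Target frame: (828/5) × (50) = 8280.

frame 8280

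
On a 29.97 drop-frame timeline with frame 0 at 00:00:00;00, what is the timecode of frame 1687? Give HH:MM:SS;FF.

00:00:56;07

Ten DF minutes hold 17982 frames, so frame 1687 lies in block 0 (frames 0–17981) with 1687 frames into that block.
The block's first minute is 1800 frames and the rest 1798 each; 1687 frames reaches minute 0, so 0 × 18 + 0 × 2 = 0 labels have been skipped so far.
Adding those back, label number 1687 + 0 = 1687 at 30 labels/s is 56 s + 7 f = 0 h 0 min 56 s frame 7, i.e. 00:00:56;07.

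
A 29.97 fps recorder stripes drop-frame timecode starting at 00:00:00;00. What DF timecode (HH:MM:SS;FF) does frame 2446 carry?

Ten DF minutes hold 17982 frames, so frame 2446 lies in block 0 (frames 0–17981) with 2446 frames into that block.
The block's first minute is 1800 frames and the rest 1798 each; 2446 frames reaches minute 1, so 0 × 18 + 1 × 2 = 2 labels have been skipped so far.
Adding those back, label number 2446 + 2 = 2448 at 30 labels/s is 81 s + 18 f = 0 h 1 min 21 s frame 18, i.e. 00:01:21;18.

00:01:21;18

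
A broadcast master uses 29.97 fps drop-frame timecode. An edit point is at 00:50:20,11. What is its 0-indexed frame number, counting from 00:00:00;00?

90521

As if non-drop at 30 labels/s: (0 × 3600 + 50 × 60 + 20) × 30 + 11 = 90611.
Minute boundaries passed: 50; those not divisible by 10: 50 − 5 = 45; dropped labels = 2 × 45 = 90.
Actual frame index = 90611 − 90 = 90521.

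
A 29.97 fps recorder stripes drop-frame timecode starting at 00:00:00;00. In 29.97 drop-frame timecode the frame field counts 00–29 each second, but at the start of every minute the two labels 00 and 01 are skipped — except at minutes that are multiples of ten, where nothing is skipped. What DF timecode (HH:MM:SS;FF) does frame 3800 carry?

00:02:06;24

Ten DF minutes hold 17982 frames, so frame 3800 lies in block 0 (frames 0–17981) with 3800 frames into that block.
The block's first minute is 1800 frames and the rest 1798 each; 3800 frames reaches minute 2, so 0 × 18 + 2 × 2 = 4 labels have been skipped so far.
Adding those back, label number 3800 + 4 = 3804 at 30 labels/s is 126 s + 24 f = 0 h 2 min 6 s frame 24, i.e. 00:02:06;24.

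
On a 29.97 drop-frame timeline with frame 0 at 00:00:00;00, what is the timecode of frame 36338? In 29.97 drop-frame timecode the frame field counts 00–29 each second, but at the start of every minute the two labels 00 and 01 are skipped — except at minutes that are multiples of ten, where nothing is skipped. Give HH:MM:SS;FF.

Each 10-minute DF block holds 10 × 60 × 30 − 9 × 2 = 17982 frames. 36338 ÷ 17982 → 2 full blocks, remainder 374.
Within the partial block the first minute is 1800 frames and each further minute 1798, so 0 further minute boundaries passed. Total skipped labels = 18 × 2 + 2 × 0 = 36.
Non-drop label index = 36338 + 36 = 36374; at 30 labels/s that is 00:20:12:14, i.e. DF 00:20:12;14.

00:20:12;14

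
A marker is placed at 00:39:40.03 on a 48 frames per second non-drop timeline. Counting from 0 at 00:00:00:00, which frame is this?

Total seconds to the label: (0 × 3600 + 39 × 60 + 40) = 2380.
Frame index = 2380 × 48 + 3 = 114243.

114243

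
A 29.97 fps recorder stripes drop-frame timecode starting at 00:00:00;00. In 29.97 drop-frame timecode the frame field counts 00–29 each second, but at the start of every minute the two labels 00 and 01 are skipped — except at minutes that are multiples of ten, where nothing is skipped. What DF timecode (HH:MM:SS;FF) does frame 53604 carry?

Ten DF minutes hold 17982 frames, so frame 53604 lies in block 2 (frames 35964–53945) with 17640 frames into that block.
The block's first minute is 1800 frames and the rest 1798 each; 17640 frames reaches minute 9, so 2 × 18 + 9 × 2 = 54 labels have been skipped so far.
Adding those back, label number 53604 + 54 = 53658 at 30 labels/s is 1788 s + 18 f = 0 h 29 min 48 s frame 18, i.e. 00:29:48;18.

00:29:48;18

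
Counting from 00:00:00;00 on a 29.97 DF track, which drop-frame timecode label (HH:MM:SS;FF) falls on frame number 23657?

Ten DF minutes hold 17982 frames, so frame 23657 lies in block 1 (frames 17982–35963) with 5675 frames into that block.
The block's first minute is 1800 frames and the rest 1798 each; 5675 frames reaches minute 3, so 1 × 18 + 3 × 2 = 24 labels have been skipped so far.
Adding those back, label number 23657 + 24 = 23681 at 30 labels/s is 789 s + 11 f = 0 h 13 min 9 s frame 11, i.e. 00:13:09;11.

00:13:09;11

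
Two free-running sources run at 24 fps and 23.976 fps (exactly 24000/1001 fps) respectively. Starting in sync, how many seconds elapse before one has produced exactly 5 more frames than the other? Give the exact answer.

5005/24 seconds

The gap grows by |24000/1001 − 24| = 24/1001 frames per second.
Time for a 5-frame gap: 5 ÷ (24/1001) = 5005/24 s.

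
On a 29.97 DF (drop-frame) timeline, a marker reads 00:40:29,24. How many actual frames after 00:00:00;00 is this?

72822

As if non-drop at 30 labels/s: (0 × 3600 + 40 × 60 + 29) × 30 + 24 = 72894.
Minute boundaries passed: 40; those not divisible by 10: 40 − 4 = 36; dropped labels = 2 × 36 = 72.
Actual frame index = 72894 − 72 = 72822.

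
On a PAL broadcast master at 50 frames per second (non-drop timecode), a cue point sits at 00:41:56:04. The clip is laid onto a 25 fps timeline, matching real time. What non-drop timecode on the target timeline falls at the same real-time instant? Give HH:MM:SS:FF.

Source frame index: (0×3600 + 41×60 + 56) × 50 + 4 = 125804.
Real time: 125804 / (50) = 62902/25 s.
Target frame: (62902/25) × (25) = 62902.
At 25 labels/s: frame 62902 → 00:41:56:02.

00:41:56:02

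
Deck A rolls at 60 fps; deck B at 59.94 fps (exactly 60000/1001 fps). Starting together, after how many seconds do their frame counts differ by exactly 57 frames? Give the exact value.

The gap grows by |60000/1001 − 60| = 60/1001 frames per second.
Time for a 57-frame gap: 57 ÷ (60/1001) = 950.95 s.

950.95 seconds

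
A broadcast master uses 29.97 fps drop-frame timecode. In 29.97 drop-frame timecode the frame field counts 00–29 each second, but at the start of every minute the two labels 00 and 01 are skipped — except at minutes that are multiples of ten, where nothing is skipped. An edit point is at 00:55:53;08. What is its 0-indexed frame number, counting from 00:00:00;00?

100498

Complete 10-minute blocks: 5, each 17982 frames → 89910.
Remaining 5 whole minutes in the current block: 1800 + 4 × 1798 = 8992 frames.
Within the current minute: 53 × 30 + 8 − 2 = 1596 (labels ;00/;01 skipped at this minute). Total = 89910 + 8992 + 1596 = 100498.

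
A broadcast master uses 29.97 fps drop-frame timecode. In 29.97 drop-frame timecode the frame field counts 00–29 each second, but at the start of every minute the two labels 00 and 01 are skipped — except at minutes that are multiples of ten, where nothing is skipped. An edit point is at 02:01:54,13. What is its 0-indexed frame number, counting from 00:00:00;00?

Complete 10-minute blocks: 12, each 17982 frames → 215784.
Remaining 1 whole minute in the current block: 1800 + 0 × 1798 = 1800 frames.
Within the current minute: 54 × 30 + 13 − 2 = 1631 (labels ;00/;01 skipped at this minute). Total = 215784 + 1800 + 1631 = 219215.

219215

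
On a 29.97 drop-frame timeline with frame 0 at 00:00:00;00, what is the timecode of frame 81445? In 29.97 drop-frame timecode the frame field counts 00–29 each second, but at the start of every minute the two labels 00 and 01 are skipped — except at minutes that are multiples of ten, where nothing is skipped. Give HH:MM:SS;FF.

Each 10-minute DF block holds 10 × 60 × 30 − 9 × 2 = 17982 frames. 81445 ÷ 17982 → 4 full blocks, remainder 9517.
Within the partial block the first minute is 1800 frames and each further minute 1798, so 5 further minute boundaries passed. Total skipped labels = 18 × 4 + 2 × 5 = 82.
Non-drop label index = 81445 + 82 = 81527; at 30 labels/s that is 00:45:17:17, i.e. DF 00:45:17;17.

00:45:17;17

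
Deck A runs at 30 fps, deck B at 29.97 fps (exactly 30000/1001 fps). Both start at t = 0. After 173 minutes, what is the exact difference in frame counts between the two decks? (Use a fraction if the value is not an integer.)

311400/1001 frames

173 min = 10380 s.
A emits 30 × 10380 = 311400 frames; B emits 30000/1001 × 10380 = 311400000/1001.
Difference = 311400/1001 frames (≈ 311.0889); B is behind A.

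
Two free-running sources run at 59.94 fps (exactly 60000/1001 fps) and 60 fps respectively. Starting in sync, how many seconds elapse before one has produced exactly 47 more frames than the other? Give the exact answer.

The gap grows by |60 − 60000/1001| = 60/1001 frames per second.
Time for a 47-frame gap: 47 ÷ (60/1001) = 47047/60 s.

47047/60 seconds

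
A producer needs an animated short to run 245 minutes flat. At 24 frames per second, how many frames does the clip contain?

352800 frames

245 min = 14700 s.
Frames = 14700 × 24 = 352800.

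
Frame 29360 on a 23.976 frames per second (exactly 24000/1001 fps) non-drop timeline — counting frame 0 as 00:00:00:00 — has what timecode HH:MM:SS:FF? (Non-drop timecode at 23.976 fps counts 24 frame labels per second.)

29360 ÷ 24 = 1223 full seconds, remainder 8 frames.
1223 s = 0 h 20 min 23 s.
Timecode: 00:20:23:08.

00:20:23:08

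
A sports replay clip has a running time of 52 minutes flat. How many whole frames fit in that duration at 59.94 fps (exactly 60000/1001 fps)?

52 min = 3120 s.
Frames = 3120 × 60000/1001 = 14400000/77 ≈ 187012.9870.
Complete frames: 187012.

187012 frames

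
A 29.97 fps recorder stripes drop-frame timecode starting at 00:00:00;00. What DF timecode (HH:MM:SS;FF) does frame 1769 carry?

Ten DF minutes hold 17982 frames, so frame 1769 lies in block 0 (frames 0–17981) with 1769 frames into that block.
The block's first minute is 1800 frames and the rest 1798 each; 1769 frames reaches minute 0, so 0 × 18 + 0 × 2 = 0 labels have been skipped so far.
Adding those back, label number 1769 + 0 = 1769 at 30 labels/s is 58 s + 29 f = 0 h 0 min 58 s frame 29, i.e. 00:00:58;29.

00:00:58;29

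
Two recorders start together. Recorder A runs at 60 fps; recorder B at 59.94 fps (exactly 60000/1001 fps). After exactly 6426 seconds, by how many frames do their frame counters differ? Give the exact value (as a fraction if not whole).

A emits 60 × 6426 = 385560 frames; B emits 60000/1001 × 6426 = 55080000/143.
Difference = 55080/143 frames (≈ 385.1748); B is behind A.

55080/143 frames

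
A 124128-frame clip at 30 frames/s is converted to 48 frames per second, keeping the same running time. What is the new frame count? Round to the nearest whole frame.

Frames at target rate = 124128 × (48) / (30) = 993024/5 ≈ 198604.800.
Nearest whole frame: 198605.

198605 frames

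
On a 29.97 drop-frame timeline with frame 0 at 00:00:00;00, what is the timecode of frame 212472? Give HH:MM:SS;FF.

Each 10-minute DF block holds 10 × 60 × 30 − 9 × 2 = 17982 frames. 212472 ÷ 17982 → 11 full blocks, remainder 14670.
Within the partial block the first minute is 1800 frames and each further minute 1798, so 8 further minute boundaries passed. Total skipped labels = 18 × 11 + 2 × 8 = 214.
Non-drop label index = 212472 + 214 = 212686; at 30 labels/s that is 01:58:09:16, i.e. DF 01:58:09;16.

01:58:09;16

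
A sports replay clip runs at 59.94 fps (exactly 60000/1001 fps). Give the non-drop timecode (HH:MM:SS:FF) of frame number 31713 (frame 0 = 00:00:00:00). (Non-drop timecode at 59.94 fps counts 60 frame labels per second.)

31713 ÷ 60 = 528 full seconds, remainder 33 frames.
528 s = 0 h 8 min 48 s.
Timecode: 00:08:48:33.

00:08:48:33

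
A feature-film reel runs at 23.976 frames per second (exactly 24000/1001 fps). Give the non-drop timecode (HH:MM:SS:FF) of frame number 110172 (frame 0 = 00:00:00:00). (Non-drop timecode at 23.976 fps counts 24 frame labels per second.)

01:16:30:12

110172 ÷ 24 = 4590 full seconds, remainder 12 frames.
4590 s = 1 h 16 min 30 s.
Timecode: 01:16:30:12.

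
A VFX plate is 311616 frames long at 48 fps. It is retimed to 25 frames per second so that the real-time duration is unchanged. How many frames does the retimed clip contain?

162300 frames

Target frames = source frames × (target rate / source rate) = 311616 × (25)/(48) = 311616 × 25/48 = 162300.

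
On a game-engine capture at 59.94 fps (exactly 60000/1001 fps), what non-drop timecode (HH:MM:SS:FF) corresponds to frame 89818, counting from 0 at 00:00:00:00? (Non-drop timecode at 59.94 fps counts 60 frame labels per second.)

89818 ÷ 60 = 1496 full seconds, remainder 58 frames.
1496 s = 0 h 24 min 56 s.
Timecode: 00:24:56:58.

00:24:56:58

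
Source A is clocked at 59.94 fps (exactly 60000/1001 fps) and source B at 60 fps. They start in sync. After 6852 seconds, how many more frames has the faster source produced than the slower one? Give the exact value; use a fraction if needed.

411120/1001 frames

A emits 60000/1001 × 6852 = 411120000/1001 frames; B emits 60 × 6852 = 411120.
Difference = 411120/1001 frames (≈ 410.7093); B is ahead of A.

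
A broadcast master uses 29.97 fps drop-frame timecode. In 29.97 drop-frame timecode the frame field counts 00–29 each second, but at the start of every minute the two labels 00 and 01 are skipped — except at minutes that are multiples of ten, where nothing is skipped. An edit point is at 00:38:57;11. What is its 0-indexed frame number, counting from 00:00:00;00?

70051

Complete 10-minute blocks: 3, each 17982 frames → 53946.
Remaining 8 whole minutes in the current block: 1800 + 7 × 1798 = 14386 frames.
Within the current minute: 57 × 30 + 11 − 2 = 1719 (labels ;00/;01 skipped at this minute). Total = 53946 + 14386 + 1719 = 70051.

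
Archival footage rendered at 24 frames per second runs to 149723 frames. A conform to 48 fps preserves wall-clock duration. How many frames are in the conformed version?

299446 frames

Target frames = source frames × (target rate / source rate) = 149723 × (48)/(24) = 149723 × 2 = 299446.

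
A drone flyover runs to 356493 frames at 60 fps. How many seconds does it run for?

5941.55 seconds

Running time = 356493 / (60) = 5941.55 s.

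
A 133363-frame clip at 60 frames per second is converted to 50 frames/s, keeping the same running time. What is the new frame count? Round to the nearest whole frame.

Frames at target rate = 133363 × (50) / (60) = 666815/6 ≈ 111135.833.
Nearest whole frame: 111136.

111136 frames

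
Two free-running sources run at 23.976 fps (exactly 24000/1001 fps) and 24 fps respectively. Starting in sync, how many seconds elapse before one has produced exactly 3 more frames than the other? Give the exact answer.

The gap grows by |24 − 24000/1001| = 24/1001 frames per second.
Time for a 3-frame gap: 3 ÷ (24/1001) = 125.125 s.

125.125 seconds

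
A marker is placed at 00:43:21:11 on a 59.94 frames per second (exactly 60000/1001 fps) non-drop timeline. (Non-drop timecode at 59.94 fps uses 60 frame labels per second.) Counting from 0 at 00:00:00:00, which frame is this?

Total seconds to the label: (0 × 3600 + 43 × 60 + 21) = 2601.
Frame index = 2601 × 60 + 11 = 156071.

156071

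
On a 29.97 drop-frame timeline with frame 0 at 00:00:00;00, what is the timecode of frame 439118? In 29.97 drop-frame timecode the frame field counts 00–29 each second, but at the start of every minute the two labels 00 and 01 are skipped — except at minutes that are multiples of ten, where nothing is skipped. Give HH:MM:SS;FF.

Ten DF minutes hold 17982 frames, so frame 439118 lies in block 24 (frames 431568–449549) with 7550 frames into that block.
The block's first minute is 1800 frames and the rest 1798 each; 7550 frames reaches minute 4, so 24 × 18 + 4 × 2 = 440 labels have been skipped so far.
Adding those back, label number 439118 + 440 = 439558 at 30 labels/s is 14651 s + 28 f = 4 h 4 min 11 s frame 28, i.e. 04:04:11;28.

04:04:11;28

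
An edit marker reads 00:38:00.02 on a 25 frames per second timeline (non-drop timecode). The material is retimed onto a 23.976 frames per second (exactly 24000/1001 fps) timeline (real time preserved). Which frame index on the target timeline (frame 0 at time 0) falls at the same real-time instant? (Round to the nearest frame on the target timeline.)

Source frame index: (0×3600 + 38×60 + 0) × 25 + 2 = 57002.
Real time: 57002 / (25) = 57002/25 s.
Target frame: (57002/25) × (24000/1001) = 4974720/91 ≈ 54667.253 → 54667.

frame 54667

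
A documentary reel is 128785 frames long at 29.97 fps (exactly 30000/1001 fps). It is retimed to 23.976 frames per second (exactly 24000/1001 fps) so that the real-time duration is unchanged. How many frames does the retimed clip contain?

Target frames = source frames × (target rate / source rate) = 128785 × (24000/1001)/(30000/1001) = 128785 × 4/5 = 103028.

103028 frames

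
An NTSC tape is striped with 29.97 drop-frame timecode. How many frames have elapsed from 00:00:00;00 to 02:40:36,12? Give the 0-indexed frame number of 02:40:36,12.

288804

Complete 10-minute blocks: 16, each 17982 frames → 287712.
Remaining 0 whole minutes in the current block: 0 frames.
Within the current minute: 36 × 30 + 12 = 1092. Total = 287712 + 0 + 1092 = 288804.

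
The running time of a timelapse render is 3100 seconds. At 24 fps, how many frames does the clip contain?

Frames = 3100 × 24 = 74400.

74400 frames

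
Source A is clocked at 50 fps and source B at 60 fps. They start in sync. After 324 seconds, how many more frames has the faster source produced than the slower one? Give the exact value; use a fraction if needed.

A emits 50 × 324 = 16200 frames; B emits 60 × 324 = 19440.
Difference = 3240 frames; B is ahead of A.

3240 frames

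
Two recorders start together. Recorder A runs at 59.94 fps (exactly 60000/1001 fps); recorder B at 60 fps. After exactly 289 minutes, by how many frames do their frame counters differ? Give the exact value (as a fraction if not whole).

289 min = 17340 s.
A emits 60000/1001 × 17340 = 1040400000/1001 frames; B emits 60 × 17340 = 1040400.
Difference = 1040400/1001 frames (≈ 1039.3606); B is ahead of A.

1040400/1001 frames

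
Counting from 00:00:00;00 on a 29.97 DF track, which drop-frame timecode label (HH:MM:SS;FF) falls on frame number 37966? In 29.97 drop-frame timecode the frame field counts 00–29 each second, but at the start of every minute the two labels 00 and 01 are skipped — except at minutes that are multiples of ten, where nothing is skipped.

Each 10-minute DF block holds 10 × 60 × 30 − 9 × 2 = 17982 frames. 37966 ÷ 17982 → 2 full blocks, remainder 2002.
Within the partial block the first minute is 1800 frames and each further minute 1798, so 1 further minute boundary passed. Total skipped labels = 18 × 2 + 2 × 1 = 38.
Non-drop label index = 37966 + 38 = 38004; at 30 labels/s that is 00:21:06:24, i.e. DF 00:21:06;24.

00:21:06;24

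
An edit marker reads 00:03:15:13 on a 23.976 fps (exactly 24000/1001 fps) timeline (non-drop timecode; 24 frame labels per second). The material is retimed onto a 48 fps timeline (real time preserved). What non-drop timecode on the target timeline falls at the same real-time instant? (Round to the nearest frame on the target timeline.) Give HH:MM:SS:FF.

Source frame index: (0×3600 + 3×60 + 15) × 24 + 13 = 4693.
Real time: 4693 / (24000/1001) = 4697693/24000 s.
Target frame: (4697693/24000) × (48) = 4697693/500 ≈ 9395.386 → 9395.
At 48 labels/s: frame 9395 → 00:03:15:35.

00:03:15:35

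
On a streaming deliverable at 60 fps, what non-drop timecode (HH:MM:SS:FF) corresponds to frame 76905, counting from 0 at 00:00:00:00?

00:21:21:45

76905 ÷ 60 = 1281 full seconds, remainder 45 frames.
1281 s = 0 h 21 min 21 s.
Timecode: 00:21:21:45.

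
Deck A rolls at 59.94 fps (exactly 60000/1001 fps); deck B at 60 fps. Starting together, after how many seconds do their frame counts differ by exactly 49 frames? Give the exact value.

The gap grows by |60 − 60000/1001| = 60/1001 frames per second.
Time for a 49-frame gap: 49 ÷ (60/1001) = 49049/60 s.

49049/60 seconds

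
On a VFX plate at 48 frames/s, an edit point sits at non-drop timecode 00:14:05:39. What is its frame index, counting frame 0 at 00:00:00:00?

Total seconds to the label: (0 × 3600 + 14 × 60 + 5) = 845.
Frame index = 845 × 48 + 39 = 40599.

40599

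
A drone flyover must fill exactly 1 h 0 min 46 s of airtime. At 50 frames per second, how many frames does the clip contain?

1 h 0 min 46 s = 3646 s.
Frames = 3646 × 50 = 182300.

182300 frames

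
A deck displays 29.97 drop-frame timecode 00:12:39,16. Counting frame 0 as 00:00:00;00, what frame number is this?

22764

As if non-drop at 30 labels/s: (0 × 3600 + 12 × 60 + 39) × 30 + 16 = 22786.
Minute boundaries passed: 12; those not divisible by 10: 12 − 1 = 11; dropped labels = 2 × 11 = 22.
Actual frame index = 22786 − 22 = 22764.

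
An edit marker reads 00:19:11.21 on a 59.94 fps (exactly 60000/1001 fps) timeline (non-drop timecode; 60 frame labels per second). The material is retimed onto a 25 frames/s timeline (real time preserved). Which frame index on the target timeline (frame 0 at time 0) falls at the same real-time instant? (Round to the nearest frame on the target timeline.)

Source frame index: (0×3600 + 19×60 + 11) × 60 + 21 = 69081.
Real time: 69081 / (60000/1001) = 23050027/20000 s.
Target frame: (23050027/20000) × (25) = 23050027/800 ≈ 28812.534 → 28813.

frame 28813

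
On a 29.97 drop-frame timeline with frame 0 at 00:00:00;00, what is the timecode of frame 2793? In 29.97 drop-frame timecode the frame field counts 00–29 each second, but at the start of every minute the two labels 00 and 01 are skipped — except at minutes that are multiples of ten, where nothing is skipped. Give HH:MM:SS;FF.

Ten DF minutes hold 17982 frames, so frame 2793 lies in block 0 (frames 0–17981) with 2793 frames into that block.
The block's first minute is 1800 frames and the rest 1798 each; 2793 frames reaches minute 1, so 0 × 18 + 1 × 2 = 2 labels have been skipped so far.
Adding those back, label number 2793 + 2 = 2795 at 30 labels/s is 93 s + 5 f = 0 h 1 min 33 s frame 5, i.e. 00:01:33;05.

00:01:33;05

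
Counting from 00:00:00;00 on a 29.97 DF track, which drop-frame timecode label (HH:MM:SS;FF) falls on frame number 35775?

00:19:53;21

Ten DF minutes hold 17982 frames, so frame 35775 lies in block 1 (frames 17982–35963) with 17793 frames into that block.
The block's first minute is 1800 frames and the rest 1798 each; 17793 frames reaches minute 9, so 1 × 18 + 9 × 2 = 36 labels have been skipped so far.
Adding those back, label number 35775 + 36 = 35811 at 30 labels/s is 1193 s + 21 f = 0 h 19 min 53 s frame 21, i.e. 00:19:53;21.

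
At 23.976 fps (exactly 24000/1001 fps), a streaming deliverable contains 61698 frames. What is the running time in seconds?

2573.32075 seconds

Running time = 61698 / (24000/1001) = 2573.32075 s.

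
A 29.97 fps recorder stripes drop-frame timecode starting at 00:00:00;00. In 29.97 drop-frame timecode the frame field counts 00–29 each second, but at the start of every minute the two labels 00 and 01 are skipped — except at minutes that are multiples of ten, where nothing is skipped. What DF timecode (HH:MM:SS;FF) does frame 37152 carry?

00:20:39;18

Each 10-minute DF block holds 10 × 60 × 30 − 9 × 2 = 17982 frames. 37152 ÷ 17982 → 2 full blocks, remainder 1188.
Within the partial block the first minute is 1800 frames and each further minute 1798, so 0 further minute boundaries passed. Total skipped labels = 18 × 2 + 2 × 0 = 36.
Non-drop label index = 37152 + 36 = 37188; at 30 labels/s that is 00:20:39:18, i.e. DF 00:20:39;18.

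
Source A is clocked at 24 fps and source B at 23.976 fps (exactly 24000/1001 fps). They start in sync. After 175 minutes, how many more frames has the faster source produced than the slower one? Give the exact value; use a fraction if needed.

175 min = 10500 s.
A emits 24 × 10500 = 252000 frames; B emits 24000/1001 × 10500 = 36000000/143.
Difference = 36000/143 frames (≈ 251.7483); B is behind A.

36000/143 frames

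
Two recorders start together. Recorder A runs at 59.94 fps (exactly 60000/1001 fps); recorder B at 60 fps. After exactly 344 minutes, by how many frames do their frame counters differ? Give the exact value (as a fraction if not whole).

1238400/1001 frames

344 min = 20640 s.
A emits 60000/1001 × 20640 = 1238400000/1001 frames; B emits 60 × 20640 = 1238400.
Difference = 1238400/1001 frames (≈ 1237.1628); B is ahead of A.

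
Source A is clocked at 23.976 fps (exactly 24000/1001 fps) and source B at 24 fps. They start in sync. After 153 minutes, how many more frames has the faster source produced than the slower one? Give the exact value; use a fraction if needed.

220320/1001 frames

153 min = 9180 s.
A emits 24000/1001 × 9180 = 220320000/1001 frames; B emits 24 × 9180 = 220320.
Difference = 220320/1001 frames (≈ 220.0999); B is ahead of A.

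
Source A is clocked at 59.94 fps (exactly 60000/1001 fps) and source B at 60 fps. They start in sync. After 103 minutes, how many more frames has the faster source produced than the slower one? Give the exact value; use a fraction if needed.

370800/1001 frames

103 min = 6180 s.
A emits 60000/1001 × 6180 = 370800000/1001 frames; B emits 60 × 6180 = 370800.
Difference = 370800/1001 frames (≈ 370.4296); B is ahead of A.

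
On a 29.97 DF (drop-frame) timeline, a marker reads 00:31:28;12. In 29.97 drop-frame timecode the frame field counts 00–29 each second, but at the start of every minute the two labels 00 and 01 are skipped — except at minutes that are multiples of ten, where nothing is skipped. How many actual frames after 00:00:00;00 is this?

56596

Complete 10-minute blocks: 3, each 17982 frames → 53946.
Remaining 1 whole minute in the current block: 1800 + 0 × 1798 = 1800 frames.
Within the current minute: 28 × 30 + 12 − 2 = 850 (labels ;00/;01 skipped at this minute). Total = 53946 + 1800 + 850 = 56596.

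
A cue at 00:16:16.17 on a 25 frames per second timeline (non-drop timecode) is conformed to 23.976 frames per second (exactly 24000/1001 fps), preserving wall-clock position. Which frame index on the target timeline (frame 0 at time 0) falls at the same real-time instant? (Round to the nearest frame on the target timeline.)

Source frame index: (0×3600 + 16×60 + 16) × 25 + 17 = 24417.
Real time: 24417 / (25) = 24417/25 s.
Target frame: (24417/25) × (24000/1001) = 23440320/1001 ≈ 23416.903 → 23417.

frame 23417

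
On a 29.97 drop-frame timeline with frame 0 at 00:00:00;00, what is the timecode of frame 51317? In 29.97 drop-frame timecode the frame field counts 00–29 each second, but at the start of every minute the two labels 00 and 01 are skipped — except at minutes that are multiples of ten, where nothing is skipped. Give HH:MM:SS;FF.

00:28:32;09

Each 10-minute DF block holds 10 × 60 × 30 − 9 × 2 = 17982 frames. 51317 ÷ 17982 → 2 full blocks, remainder 15353.
Within the partial block the first minute is 1800 frames and each further minute 1798, so 8 further minute boundaries passed. Total skipped labels = 18 × 2 + 2 × 8 = 52.
Non-drop label index = 51317 + 52 = 51369; at 30 labels/s that is 00:28:32:09, i.e. DF 00:28:32;09.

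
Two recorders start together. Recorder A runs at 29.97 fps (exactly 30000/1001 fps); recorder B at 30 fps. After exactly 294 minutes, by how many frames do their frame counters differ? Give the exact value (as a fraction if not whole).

75600/143 frames

294 min = 17640 s.
A emits 30000/1001 × 17640 = 75600000/143 frames; B emits 30 × 17640 = 529200.
Difference = 75600/143 frames (≈ 528.6713); B is ahead of A.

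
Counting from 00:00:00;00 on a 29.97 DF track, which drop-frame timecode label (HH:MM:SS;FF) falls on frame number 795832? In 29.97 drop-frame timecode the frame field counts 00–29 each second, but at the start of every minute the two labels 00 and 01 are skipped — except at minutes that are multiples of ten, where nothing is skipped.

07:22:34;08

Ten DF minutes hold 17982 frames, so frame 795832 lies in block 44 (frames 791208–809189) with 4624 frames into that block.
The block's first minute is 1800 frames and the rest 1798 each; 4624 frames reaches minute 2, so 44 × 18 + 2 × 2 = 796 labels have been skipped so far.
Adding those back, label number 795832 + 796 = 796628 at 30 labels/s is 26554 s + 8 f = 7 h 22 min 34 s frame 8, i.e. 07:22:34;08.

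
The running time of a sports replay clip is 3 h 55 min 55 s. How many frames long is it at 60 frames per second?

849300 frames

3 h 55 min 55 s = 14155 s.
Frames = 14155 × 60 = 849300.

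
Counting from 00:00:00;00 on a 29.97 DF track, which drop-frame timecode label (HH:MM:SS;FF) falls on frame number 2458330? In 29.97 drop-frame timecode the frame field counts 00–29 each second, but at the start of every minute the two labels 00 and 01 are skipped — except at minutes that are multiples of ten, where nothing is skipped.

Each 10-minute DF block holds 10 × 60 × 30 − 9 × 2 = 17982 frames. 2458330 ÷ 17982 → 136 full blocks, remainder 12778.
Within the partial block the first minute is 1800 frames and each further minute 1798, so 7 further minute boundaries passed. Total skipped labels = 18 × 136 + 2 × 7 = 2462.
Non-drop label index = 2458330 + 2462 = 2460792; at 30 labels/s that is 22:47:06:12, i.e. DF 22:47:06;12.

22:47:06;12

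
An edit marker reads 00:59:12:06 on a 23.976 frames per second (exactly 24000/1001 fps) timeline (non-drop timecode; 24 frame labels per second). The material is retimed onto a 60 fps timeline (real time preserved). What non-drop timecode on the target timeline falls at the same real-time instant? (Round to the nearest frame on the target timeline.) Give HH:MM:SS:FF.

00:59:15:48

Source frame index: (0×3600 + 59×60 + 12) × 24 + 6 = 85254.
Real time: 85254 / (24000/1001) = 14223209/4000 s.
Target frame: (14223209/4000) × (60) = 42669627/200 ≈ 213348.135 → 213348.
At 60 labels/s: frame 213348 → 00:59:15:48.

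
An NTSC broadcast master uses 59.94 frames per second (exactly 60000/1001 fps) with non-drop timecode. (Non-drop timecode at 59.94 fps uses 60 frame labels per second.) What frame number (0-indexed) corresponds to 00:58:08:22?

209302

Total seconds to the label: (0 × 3600 + 58 × 60 + 8) = 3488.
Frame index = 3488 × 60 + 22 = 209302.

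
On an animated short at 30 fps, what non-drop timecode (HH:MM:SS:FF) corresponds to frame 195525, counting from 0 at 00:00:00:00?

195525 ÷ 30 = 6517 full seconds, remainder 15 frames.
6517 s = 1 h 48 min 37 s.
Timecode: 01:48:37:15.

01:48:37:15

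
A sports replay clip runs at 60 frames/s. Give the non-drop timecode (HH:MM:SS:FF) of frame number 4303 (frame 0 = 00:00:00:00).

4303 ÷ 60 = 71 full seconds, remainder 43 frames.
71 s = 0 h 1 min 11 s.
Timecode: 00:01:11:43.

00:01:11:43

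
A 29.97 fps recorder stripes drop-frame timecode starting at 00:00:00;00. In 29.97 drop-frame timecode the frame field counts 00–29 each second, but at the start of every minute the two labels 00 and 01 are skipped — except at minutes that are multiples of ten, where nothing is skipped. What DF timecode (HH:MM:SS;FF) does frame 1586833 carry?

14:42:27;11

Each 10-minute DF block holds 10 × 60 × 30 − 9 × 2 = 17982 frames. 1586833 ÷ 17982 → 88 full blocks, remainder 4417.
Within the partial block the first minute is 1800 frames and each further minute 1798, so 2 further minute boundaries passed. Total skipped labels = 18 × 88 + 2 × 2 = 1588.
Non-drop label index = 1586833 + 1588 = 1588421; at 30 labels/s that is 14:42:27:11, i.e. DF 14:42:27;11.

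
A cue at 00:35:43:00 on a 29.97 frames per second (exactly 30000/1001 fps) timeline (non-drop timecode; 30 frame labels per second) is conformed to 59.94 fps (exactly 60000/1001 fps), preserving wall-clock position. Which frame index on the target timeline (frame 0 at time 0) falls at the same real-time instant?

Source frame index: (0×3600 + 35×60 + 43) × 30 + 0 = 64290.
Real time: 64290 / (30000/1001) = 2145143/1000 s.
Target frame: (2145143/1000) × (60000/1001) = 128580.

frame 128580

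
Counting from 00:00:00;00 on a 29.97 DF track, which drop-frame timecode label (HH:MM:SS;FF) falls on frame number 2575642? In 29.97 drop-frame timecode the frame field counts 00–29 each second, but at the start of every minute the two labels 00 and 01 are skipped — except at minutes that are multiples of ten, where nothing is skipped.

Each 10-minute DF block holds 10 × 60 × 30 − 9 × 2 = 17982 frames. 2575642 ÷ 17982 → 143 full blocks, remainder 4216.
Within the partial block the first minute is 1800 frames and each further minute 1798, so 2 further minute boundaries passed. Total skipped labels = 18 × 143 + 2 × 2 = 2578.
Non-drop label index = 2575642 + 2578 = 2578220; at 30 labels/s that is 23:52:20:20, i.e. DF 23:52:20;20.

23:52:20;20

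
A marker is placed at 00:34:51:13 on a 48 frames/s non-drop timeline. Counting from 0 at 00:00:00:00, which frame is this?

100381

Total seconds to the label: (0 × 3600 + 34 × 60 + 51) = 2091.
Frame index = 2091 × 48 + 13 = 100381.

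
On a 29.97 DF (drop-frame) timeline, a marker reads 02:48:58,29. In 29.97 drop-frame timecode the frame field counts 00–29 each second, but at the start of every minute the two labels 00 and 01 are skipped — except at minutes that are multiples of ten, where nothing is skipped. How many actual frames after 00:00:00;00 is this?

As if non-drop at 30 labels/s: (2 × 3600 + 48 × 60 + 58) × 30 + 29 = 304169.
Minute boundaries passed: 168; those not divisible by 10: 168 − 16 = 152; dropped labels = 2 × 152 = 304.
Actual frame index = 304169 − 304 = 303865.

303865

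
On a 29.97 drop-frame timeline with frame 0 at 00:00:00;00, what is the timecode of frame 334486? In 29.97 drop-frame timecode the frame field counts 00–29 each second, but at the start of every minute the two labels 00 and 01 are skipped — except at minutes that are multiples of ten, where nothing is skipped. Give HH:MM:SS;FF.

Ten DF minutes hold 17982 frames, so frame 334486 lies in block 18 (frames 323676–341657) with 10810 frames into that block.
The block's first minute is 1800 frames and the rest 1798 each; 10810 frames reaches minute 6, so 18 × 18 + 6 × 2 = 336 labels have been skipped so far.
Adding those back, label number 334486 + 336 = 334822 at 30 labels/s is 11160 s + 22 f = 3 h 6 min 0 s frame 22, i.e. 03:06:00;22.

03:06:00;22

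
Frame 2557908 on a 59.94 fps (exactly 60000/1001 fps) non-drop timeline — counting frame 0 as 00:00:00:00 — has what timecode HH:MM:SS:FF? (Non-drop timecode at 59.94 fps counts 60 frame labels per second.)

11:50:31:48

2557908 ÷ 60 = 42631 full seconds, remainder 48 frames.
42631 s = 11 h 50 min 31 s.
Timecode: 11:50:31:48.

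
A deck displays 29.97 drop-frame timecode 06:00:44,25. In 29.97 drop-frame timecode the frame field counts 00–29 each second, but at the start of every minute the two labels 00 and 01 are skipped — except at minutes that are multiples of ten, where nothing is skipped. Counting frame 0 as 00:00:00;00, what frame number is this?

648697

Complete 10-minute blocks: 36, each 17982 frames → 647352.
Remaining 0 whole minutes in the current block: 0 frames.
Within the current minute: 44 × 30 + 25 = 1345. Total = 647352 + 0 + 1345 = 648697.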